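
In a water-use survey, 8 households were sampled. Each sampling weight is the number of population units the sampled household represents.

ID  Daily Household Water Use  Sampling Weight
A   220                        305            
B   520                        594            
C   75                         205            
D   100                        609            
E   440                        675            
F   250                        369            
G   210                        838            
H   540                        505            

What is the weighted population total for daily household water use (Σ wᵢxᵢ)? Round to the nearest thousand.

1290000

Weighted total = 220×305 + 520×594 + 75×205 + 100×609 + 440×675 + 250×369 + 210×838 + 540×505
  = 67100 + 308880 + 15375 + 60900 + 297000 + 92250 + 175980 + 272700 = 1290185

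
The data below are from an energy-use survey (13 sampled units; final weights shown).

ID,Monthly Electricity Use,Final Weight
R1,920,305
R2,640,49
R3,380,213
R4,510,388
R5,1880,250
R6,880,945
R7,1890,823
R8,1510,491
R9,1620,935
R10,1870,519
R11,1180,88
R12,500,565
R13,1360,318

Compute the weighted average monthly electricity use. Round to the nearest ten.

1270

Weighted sum = 7493310
Sum of weights = 5889
Weighted mean = 7493310 / 5889 = 1272.4249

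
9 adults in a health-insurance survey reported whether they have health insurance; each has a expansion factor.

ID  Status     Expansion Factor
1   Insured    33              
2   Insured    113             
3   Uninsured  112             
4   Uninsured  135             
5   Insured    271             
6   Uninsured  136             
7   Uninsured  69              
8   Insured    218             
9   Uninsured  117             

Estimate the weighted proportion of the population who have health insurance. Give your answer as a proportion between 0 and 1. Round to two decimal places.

Sum of weights for 'Insured' = 33 + 113 + 271 + 218 = 635
Total weight = 33 + 113 + 112 + 135 + 271 + 136 + 69 + 218 + 117 = 1204
Weighted proportion = 635 / 1204 = 0.52740864

0.53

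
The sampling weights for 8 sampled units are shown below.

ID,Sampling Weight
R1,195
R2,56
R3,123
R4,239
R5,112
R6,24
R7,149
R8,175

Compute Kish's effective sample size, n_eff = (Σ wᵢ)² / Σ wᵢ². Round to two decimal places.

Σ wᵢ = 195 + 56 + 123 + 239 + 112 + 24 + 149 + 175 = 1073
Σ wᵢ² = 38025 + 3136 + 15129 + 57121 + 12544 + 576 + 22201 + 30625 = 179357
n_eff = 1073² / 179357 = 1151329 / 179357 = 6.419203

6.42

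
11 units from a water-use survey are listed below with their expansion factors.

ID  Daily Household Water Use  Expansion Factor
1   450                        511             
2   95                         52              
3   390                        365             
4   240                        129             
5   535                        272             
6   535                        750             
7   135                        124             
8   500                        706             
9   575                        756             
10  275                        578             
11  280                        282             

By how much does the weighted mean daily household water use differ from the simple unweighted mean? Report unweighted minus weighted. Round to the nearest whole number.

Unweighted sum = 4010
Unweighted mean = 4010 / 11 = 364.54545
Weighted sum = 450×511 + 95×52 + 390×365 + 240×129 + 535×272 + 535×750 + 135×124 + 500×706 + 575×756 + 275×578 + 280×282
  = 229950 + 4940 + 142350 + 30960 + 145520 + 401250 + 16740 + 353000 + 434700 + 158950 + 78960 = 1997320
Sum of weights = 511 + 52 + 365 + 129 + 272 + 750 + 124 + 706 + 756 + 578 + 282 = 4525
Weighted mean = 1997320 / 4525 = 441.39669
Difference (unweighted minus weighted) = -76.851231

-77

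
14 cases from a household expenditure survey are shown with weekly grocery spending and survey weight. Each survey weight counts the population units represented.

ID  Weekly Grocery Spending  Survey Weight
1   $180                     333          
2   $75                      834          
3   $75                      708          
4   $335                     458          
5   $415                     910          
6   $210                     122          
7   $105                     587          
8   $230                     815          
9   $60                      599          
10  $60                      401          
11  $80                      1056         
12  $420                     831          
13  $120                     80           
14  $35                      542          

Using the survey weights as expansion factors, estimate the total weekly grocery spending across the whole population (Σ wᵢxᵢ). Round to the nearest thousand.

Weighted total = 1503445

1503000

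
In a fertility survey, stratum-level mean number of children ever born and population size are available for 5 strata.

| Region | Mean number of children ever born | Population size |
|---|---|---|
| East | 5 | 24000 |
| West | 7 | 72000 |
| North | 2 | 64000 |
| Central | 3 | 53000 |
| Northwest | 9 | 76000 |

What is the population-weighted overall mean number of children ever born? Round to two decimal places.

5.52

Σ Nₕ·x̄ₕ = 5×24000 + 7×72000 + 2×64000 + 3×53000 + 9×76000
  = 120000 + 504000 + 128000 + 159000 + 684000 = 1595000
Σ Nₕ = 24000 + 72000 + 64000 + 53000 + 76000 = 289000
Overall mean = 1595000 / 289000 = 5.5190311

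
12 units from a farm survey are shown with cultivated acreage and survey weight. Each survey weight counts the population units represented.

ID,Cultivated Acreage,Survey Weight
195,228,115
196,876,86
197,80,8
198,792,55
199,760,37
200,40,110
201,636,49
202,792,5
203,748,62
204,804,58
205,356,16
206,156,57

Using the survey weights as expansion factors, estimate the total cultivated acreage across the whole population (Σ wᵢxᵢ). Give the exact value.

320996

Weighted total = 228×115 + 876×86 + 80×8 + 792×55 + 760×37 + 40×110 + 636×49 + 792×5 + 748×62 + 804×58 + 356×16 + 156×57
  = 26220 + 75336 + 640 + 43560 + 28120 + 4400 + 31164 + 3960 + 46376 + 46632 + 5696 + 8892 = 320996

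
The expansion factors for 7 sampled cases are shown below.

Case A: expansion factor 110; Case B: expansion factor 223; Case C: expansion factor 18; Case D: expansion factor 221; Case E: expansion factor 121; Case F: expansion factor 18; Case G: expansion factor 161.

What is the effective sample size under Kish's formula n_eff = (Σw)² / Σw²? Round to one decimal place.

5.0

Σ wᵢ = 110 + 223 + 18 + 221 + 121 + 18 + 161 = 872
Σ wᵢ² = 12100 + 49729 + 324 + 48841 + 14641 + 324 + 25921 = 151880
n_eff = 872² / 151880 = 760384 / 151880 = 5.0064788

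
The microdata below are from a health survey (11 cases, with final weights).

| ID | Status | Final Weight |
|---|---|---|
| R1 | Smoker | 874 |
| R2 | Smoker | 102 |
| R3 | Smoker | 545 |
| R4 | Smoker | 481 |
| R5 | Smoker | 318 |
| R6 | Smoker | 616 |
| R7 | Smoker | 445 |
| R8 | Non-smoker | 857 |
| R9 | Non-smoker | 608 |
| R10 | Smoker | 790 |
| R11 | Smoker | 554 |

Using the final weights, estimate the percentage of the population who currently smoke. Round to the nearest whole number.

Sum of weights for 'Smoker' = 874 + 102 + 545 + 481 + 318 + 616 + 445 + 790 + 554 = 4725
Total weight = 874 + 102 + 545 + 481 + 318 + 616 + 445 + 857 + 608 + 790 + 554 = 6190
Weighted proportion = 4725 / 6190 = 0.76332795 → 76.332795%

76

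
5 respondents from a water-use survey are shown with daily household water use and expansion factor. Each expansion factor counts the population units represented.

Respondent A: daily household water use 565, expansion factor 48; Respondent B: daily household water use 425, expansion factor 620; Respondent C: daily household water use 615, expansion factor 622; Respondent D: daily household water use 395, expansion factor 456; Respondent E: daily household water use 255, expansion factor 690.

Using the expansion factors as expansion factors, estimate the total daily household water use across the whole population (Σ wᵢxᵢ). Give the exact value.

Weighted total = 565×48 + 425×620 + 615×622 + 395×456 + 255×690
  = 27120 + 263500 + 382530 + 180120 + 175950 = 1029220

1029220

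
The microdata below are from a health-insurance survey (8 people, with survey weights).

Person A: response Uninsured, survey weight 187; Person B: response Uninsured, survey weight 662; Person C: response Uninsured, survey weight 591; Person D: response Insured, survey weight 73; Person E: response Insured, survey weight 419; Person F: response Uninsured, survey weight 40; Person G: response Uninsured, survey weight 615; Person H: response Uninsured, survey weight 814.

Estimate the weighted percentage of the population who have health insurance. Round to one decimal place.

Sum of weights for 'Insured' = 73 + 419 = 492
Total weight = 187 + 662 + 591 + 73 + 419 + 40 + 615 + 814 = 3401
Weighted proportion = 492 / 3401 = 0.14466333 → 14.466333%

14.5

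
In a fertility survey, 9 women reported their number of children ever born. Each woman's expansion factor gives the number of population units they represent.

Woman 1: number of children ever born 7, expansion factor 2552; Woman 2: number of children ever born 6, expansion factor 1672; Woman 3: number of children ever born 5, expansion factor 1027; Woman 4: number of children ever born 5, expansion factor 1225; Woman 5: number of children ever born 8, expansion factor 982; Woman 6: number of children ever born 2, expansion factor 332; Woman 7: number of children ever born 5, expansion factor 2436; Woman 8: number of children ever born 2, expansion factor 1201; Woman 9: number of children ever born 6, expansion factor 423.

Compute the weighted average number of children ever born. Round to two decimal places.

5.47

Weighted sum = 64796
Sum of weights = 2552 + 1672 + 1027 + 1225 + 982 + 332 + 2436 + 1201 + 423 = 11850
Weighted mean = 64796 / 11850 = 5.4680169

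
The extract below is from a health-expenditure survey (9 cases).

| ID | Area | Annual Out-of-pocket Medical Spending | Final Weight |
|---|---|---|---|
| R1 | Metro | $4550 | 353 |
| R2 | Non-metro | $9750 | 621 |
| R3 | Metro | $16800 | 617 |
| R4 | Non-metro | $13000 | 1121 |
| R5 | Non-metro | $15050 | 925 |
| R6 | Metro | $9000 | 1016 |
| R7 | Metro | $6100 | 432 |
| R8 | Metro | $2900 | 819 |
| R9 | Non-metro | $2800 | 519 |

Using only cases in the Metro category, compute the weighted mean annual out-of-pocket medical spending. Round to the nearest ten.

Metro rows: R1, R3, R6, R7, R8
Weighted sum = 4550×353 + 16800×617 + 9000×1016 + 6100×432 + 2900×819
  = 26126050
Sum of weights = 353 + 617 + 1016 + 432 + 819 = 3237
Weighted mean = 26126050 / 3237 = 8071.0689

8070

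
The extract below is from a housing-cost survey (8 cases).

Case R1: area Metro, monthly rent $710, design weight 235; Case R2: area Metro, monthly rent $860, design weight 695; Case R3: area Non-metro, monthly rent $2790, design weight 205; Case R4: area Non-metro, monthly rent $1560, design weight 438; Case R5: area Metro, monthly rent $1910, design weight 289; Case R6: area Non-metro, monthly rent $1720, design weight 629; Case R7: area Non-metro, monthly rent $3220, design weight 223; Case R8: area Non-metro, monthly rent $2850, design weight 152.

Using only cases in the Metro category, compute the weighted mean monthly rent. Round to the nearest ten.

Metro rows: R1, R2, R5
Weighted sum = 710×235 + 860×695 + 1910×289
  = 166850 + 597700 + 551990 = 1316540
Sum of weights = 235 + 695 + 289 = 1219
Weighted mean = 1316540 / 1219 = 1080.0164

1080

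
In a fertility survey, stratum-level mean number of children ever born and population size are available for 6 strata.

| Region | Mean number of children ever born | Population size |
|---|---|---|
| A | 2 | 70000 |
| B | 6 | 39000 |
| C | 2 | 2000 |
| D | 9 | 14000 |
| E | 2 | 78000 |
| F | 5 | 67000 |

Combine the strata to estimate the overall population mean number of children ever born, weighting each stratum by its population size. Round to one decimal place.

Σ Nₕ·x̄ₕ = 2×70000 + 6×39000 + 2×2000 + 9×14000 + 2×78000 + 5×67000
  = 140000 + 234000 + 4000 + 126000 + 156000 + 335000 = 995000
Σ Nₕ = 70000 + 39000 + 2000 + 14000 + 78000 + 67000 = 270000
Overall mean = 995000 / 270000 = 3.6851852

3.7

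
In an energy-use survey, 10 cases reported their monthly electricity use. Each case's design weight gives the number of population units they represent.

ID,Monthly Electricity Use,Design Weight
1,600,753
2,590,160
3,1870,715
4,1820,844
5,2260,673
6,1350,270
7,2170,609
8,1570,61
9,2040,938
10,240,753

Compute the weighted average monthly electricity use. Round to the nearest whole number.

Weighted sum = 600×753 + 590×160 + 1870×715 + 1820×844 + 2260×673 + 1350×270 + 2170×609 + 1570×61 + 2040×938 + 240×753
  = 451800 + 94400 + 1337050 + 1536080 + 1520980 + 364500 + 1321530 + 95770 + 1913520 + 180720 = 8816350
Sum of weights = 753 + 160 + 715 + 844 + 673 + 270 + 609 + 61 + 938 + 753 = 5776
Weighted mean = 8816350 / 5776 = 1526.3764

1526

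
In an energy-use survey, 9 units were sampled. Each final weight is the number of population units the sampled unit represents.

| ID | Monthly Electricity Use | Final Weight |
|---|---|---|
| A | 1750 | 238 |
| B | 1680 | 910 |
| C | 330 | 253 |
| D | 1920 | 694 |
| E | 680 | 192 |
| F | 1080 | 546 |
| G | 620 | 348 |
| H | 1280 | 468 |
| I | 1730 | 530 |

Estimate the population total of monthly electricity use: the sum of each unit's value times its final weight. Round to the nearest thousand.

5813000

Weighted total = 1750×238 + 1680×910 + 330×253 + 1920×694 + 680×192 + 1080×546 + 620×348 + 1280×468 + 1730×530
  = 416500 + 1528800 + 83490 + 1332480 + 130560 + 589680 + 215760 + 599040 + 916900 = 5813210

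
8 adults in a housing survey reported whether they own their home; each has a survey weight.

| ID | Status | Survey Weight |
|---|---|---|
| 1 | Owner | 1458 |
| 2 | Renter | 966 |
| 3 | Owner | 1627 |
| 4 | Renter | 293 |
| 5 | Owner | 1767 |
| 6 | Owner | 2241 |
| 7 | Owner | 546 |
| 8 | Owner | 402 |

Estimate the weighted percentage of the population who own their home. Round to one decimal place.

Sum of weights for 'Owner' = 1458 + 1627 + 1767 + 2241 + 546 + 402 = 8041
Total weight = 9300
Weighted proportion = 8041 / 9300 = 0.86462366 → 86.462366%

86.5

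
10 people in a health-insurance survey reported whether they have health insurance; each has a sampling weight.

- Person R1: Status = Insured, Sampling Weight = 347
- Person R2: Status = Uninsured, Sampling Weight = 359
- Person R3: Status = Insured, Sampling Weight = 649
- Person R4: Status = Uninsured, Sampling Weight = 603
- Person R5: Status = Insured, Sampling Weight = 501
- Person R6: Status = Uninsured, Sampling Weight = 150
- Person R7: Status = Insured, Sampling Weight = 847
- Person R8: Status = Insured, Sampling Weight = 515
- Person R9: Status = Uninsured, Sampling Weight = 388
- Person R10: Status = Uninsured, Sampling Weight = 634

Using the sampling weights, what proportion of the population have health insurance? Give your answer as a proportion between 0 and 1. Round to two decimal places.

Sum of weights for 'Insured' = 347 + 649 + 501 + 847 + 515 = 2859
Total weight = 347 + 359 + 649 + 603 + 501 + 150 + 847 + 515 + 388 + 634 = 4993
Weighted proportion = 2859 / 4993 = 0.57260164

0.57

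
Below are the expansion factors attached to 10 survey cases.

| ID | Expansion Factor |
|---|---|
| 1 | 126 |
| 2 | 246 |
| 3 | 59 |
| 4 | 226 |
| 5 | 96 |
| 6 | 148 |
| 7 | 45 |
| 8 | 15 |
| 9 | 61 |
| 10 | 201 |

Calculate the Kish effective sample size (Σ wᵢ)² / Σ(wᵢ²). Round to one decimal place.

Σ wᵢ = 126 + 246 + 59 + 226 + 96 + 148 + 45 + 15 + 61 + 201 = 1223
Σ wᵢ² = 15876 + 60516 + 3481 + 51076 + 9216 + 21904 + 2025 + 225 + 3721 + 40401 = 208441
n_eff = 1223² / 208441 = 1495729 / 208441 = 7.1757908

7.2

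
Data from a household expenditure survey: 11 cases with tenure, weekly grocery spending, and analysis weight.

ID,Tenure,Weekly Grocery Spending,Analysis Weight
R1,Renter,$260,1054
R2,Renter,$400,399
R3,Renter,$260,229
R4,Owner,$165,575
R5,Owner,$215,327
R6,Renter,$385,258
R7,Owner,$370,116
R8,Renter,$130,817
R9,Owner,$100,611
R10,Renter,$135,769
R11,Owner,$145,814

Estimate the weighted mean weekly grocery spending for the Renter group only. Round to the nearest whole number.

Renter rows: R1, R2, R3, R6, R8, R10
Weighted sum = 260×1054 + 400×399 + 260×229 + 385×258 + 130×817 + 135×769
  = 274040 + 159600 + 59540 + 99330 + 106210 + 103815 = 802535
Sum of weights = 3526
Weighted mean = 802535 / 3526 = 227.60493

228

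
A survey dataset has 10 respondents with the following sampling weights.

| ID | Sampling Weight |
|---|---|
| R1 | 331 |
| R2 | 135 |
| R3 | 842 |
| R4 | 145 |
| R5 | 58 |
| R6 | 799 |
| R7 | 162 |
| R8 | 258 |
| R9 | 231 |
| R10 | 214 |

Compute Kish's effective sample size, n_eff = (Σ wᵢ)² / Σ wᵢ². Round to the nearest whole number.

6

Σ wᵢ = 331 + 135 + 842 + 145 + 58 + 799 + 162 + 258 + 231 + 214 = 3175
Σ wᵢ² = 109561 + 18225 + 708964 + 21025 + 3364 + 638401 + 26244 + 66564 + 53361 + 45796 = 1691505
n_eff = 3175² / 1691505 = 10080625 / 1691505 = 5.9595597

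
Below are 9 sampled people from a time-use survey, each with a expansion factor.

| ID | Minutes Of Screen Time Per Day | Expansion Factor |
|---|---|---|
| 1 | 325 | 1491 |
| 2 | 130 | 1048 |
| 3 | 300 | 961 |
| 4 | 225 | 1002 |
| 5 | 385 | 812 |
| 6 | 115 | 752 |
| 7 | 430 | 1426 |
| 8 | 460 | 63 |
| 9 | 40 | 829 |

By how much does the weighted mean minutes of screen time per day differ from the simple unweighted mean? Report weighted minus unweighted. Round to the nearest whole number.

Unweighted sum = 325 + 130 + 300 + 225 + 385 + 115 + 430 + 460 + 40 = 2410
Unweighted mean = 2410 / 9 = 267.77778
Weighted sum = 325×1491 + 130×1048 + 300×961 + 225×1002 + 385×812 + 115×752 + 430×1426 + 460×63 + 40×829
  = 484575 + 136240 + 288300 + 225450 + 312620 + 86480 + 613180 + 28980 + 33160 = 2208985
Sum of weights = 1491 + 1048 + 961 + 1002 + 812 + 752 + 1426 + 63 + 829 = 8384
Weighted mean = 2208985 / 8384 = 263.47626
Difference (weighted minus unweighted) = -4.3015135

-4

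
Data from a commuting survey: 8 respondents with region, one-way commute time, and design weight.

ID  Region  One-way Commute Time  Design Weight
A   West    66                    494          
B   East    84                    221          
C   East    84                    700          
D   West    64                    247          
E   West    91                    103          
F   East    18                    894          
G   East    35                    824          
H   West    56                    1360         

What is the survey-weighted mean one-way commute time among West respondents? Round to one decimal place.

60.8

West rows: A, D, E, H
Weighted sum = 66×494 + 64×247 + 91×103 + 56×1360
  = 133945
Sum of weights = 494 + 247 + 103 + 1360 = 2204
Weighted mean = 133945 / 2204 = 60.773593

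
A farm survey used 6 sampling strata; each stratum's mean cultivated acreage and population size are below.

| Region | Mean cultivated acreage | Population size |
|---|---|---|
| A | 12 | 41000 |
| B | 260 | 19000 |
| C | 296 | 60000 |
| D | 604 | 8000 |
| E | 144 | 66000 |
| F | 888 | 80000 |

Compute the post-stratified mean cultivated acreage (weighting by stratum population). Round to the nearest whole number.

Σ Nₕ·x̄ₕ = 12×41000 + 260×19000 + 296×60000 + 604×8000 + 144×66000 + 888×80000
  = 108568000
Σ Nₕ = 41000 + 19000 + 60000 + 8000 + 66000 + 80000 = 274000
Overall mean = 108568000 / 274000 = 396.23358

396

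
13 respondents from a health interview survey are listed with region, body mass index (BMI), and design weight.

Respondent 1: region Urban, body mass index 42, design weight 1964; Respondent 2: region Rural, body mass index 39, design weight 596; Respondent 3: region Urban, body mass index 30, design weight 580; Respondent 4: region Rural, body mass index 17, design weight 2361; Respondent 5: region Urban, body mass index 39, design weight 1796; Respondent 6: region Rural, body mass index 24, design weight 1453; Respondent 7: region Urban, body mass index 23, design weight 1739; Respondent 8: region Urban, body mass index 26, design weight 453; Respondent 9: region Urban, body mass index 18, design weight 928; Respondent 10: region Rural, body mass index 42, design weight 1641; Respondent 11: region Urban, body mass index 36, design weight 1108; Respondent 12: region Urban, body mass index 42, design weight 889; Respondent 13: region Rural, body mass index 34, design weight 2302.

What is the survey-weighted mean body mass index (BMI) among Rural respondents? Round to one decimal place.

Rural rows: 2, 4, 6, 10, 13
Weighted sum = 39×596 + 17×2361 + 24×1453 + 42×1641 + 34×2302
  = 23244 + 40137 + 34872 + 68922 + 78268 = 245443
Sum of weights = 8353
Weighted mean = 245443 / 8353 = 29.383814

29.4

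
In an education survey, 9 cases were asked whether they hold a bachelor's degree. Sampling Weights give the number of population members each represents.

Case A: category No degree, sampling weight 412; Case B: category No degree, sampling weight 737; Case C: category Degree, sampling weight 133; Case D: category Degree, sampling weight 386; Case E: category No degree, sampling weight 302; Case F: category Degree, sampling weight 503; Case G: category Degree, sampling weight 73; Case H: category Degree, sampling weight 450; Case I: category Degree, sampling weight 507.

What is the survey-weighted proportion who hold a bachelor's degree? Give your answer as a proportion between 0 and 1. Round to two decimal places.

0.59

Sum of weights for 'Degree' = 133 + 386 + 503 + 73 + 450 + 507 = 2052
Total weight = 412 + 737 + 133 + 386 + 302 + 503 + 73 + 450 + 507 = 3503
Weighted proportion = 2052 / 3503 = 0.58578361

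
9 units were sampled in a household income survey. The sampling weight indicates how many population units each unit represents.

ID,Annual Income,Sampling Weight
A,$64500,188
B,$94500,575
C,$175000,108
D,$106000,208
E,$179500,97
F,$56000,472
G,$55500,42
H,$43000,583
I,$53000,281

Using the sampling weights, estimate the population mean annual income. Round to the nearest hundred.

75800

Weighted sum = 64500×188 + 94500×575 + 175000×108 + 106000×208 + 179500×97 + 56000×472 + 55500×42 + 43000×583 + 53000×281
  = 12126000 + 54337500 + 18900000 + 22048000 + 17411500 + 26432000 + 2331000 + 25069000 + 14893000 = 193548000
Sum of weights = 188 + 575 + 108 + 208 + 97 + 472 + 42 + 583 + 281 = 2554
Weighted mean = 193548000 / 2554 = 75782.302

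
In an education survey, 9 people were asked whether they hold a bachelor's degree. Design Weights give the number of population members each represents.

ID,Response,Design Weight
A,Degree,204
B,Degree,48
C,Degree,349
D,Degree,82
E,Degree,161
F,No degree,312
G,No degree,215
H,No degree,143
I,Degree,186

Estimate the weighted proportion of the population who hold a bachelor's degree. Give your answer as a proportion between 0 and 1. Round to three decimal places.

0.606

Sum of weights for 'Degree' = 204 + 48 + 349 + 82 + 161 + 186 = 1030
Total weight = 204 + 48 + 349 + 82 + 161 + 312 + 215 + 143 + 186 = 1700
Weighted proportion = 1030 / 1700 = 0.60588235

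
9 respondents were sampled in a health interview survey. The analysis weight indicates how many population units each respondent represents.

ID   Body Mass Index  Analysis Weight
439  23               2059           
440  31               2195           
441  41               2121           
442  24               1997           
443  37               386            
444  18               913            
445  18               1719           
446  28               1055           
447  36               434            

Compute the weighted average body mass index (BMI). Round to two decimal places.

Weighted sum = 23×2059 + 31×2195 + 41×2121 + 24×1997 + 37×386 + 18×913 + 18×1719 + 28×1055 + 36×434
  = 47357 + 68045 + 86961 + 47928 + 14282 + 16434 + 30942 + 29540 + 15624 = 357113
Sum of weights = 2059 + 2195 + 2121 + 1997 + 386 + 913 + 1719 + 1055 + 434 = 12879
Weighted mean = 357113 / 12879 = 27.728317

27.73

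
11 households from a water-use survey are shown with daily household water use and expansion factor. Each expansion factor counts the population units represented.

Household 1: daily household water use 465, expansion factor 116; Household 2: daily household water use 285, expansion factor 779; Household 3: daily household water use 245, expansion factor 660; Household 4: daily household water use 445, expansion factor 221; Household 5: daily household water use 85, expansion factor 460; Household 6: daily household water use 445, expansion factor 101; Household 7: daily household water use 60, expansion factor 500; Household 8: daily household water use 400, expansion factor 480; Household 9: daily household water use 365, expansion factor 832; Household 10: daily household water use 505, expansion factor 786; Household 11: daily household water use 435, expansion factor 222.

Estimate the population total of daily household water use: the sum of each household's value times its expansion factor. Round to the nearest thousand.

1639000

Weighted total = 465×116 + 285×779 + 245×660 + 445×221 + 85×460 + 445×101 + 60×500 + 400×480 + 365×832 + 505×786 + 435×222
  = 53940 + 222015 + 161700 + 98345 + 39100 + 44945 + 30000 + 192000 + 303680 + 396930 + 96570 = 1639225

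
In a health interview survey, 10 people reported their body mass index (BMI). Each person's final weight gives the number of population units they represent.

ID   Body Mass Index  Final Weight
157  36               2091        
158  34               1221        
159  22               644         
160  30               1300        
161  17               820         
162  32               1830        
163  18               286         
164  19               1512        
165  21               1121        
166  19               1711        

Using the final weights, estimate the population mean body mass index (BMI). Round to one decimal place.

Weighted sum = 332384
Sum of weights = 2091 + 1221 + 644 + 1300 + 820 + 1830 + 286 + 1512 + 1121 + 1711 = 12536
Weighted mean = 332384 / 12536 = 26.514359

26.5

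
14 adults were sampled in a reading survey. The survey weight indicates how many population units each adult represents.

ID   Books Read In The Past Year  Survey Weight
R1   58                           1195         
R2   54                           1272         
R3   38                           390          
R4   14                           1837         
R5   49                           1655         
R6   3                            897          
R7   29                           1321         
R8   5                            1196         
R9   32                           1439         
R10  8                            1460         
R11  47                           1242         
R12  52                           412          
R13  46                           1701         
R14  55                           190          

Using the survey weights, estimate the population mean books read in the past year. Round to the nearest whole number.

Weighted sum = 532833
Sum of weights = 16207
Weighted mean = 532833 / 16207 = 32.87672

33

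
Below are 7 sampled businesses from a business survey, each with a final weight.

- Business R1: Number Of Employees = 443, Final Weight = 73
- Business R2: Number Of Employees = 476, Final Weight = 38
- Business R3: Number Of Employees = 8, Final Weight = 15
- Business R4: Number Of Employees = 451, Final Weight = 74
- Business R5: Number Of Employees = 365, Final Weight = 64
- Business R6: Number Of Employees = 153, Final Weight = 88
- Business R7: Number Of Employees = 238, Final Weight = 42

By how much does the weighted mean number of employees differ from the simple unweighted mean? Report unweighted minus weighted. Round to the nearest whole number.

Unweighted sum = 443 + 476 + 8 + 451 + 365 + 153 + 238 = 2134
Unweighted mean = 2134 / 7 = 304.85714
Weighted sum = 443×73 + 476×38 + 8×15 + 451×74 + 365×64 + 153×88 + 238×42
  = 32339 + 18088 + 120 + 33374 + 23360 + 13464 + 9996 = 130741
Sum of weights = 73 + 38 + 15 + 74 + 64 + 88 + 42 = 394
Weighted mean = 130741 / 394 = 331.82995
Difference (unweighted minus weighted) = -26.972806

-27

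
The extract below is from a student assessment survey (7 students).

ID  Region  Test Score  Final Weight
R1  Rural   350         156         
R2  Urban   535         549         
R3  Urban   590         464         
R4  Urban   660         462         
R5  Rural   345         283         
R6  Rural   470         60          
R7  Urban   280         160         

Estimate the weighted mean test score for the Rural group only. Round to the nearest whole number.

Rural rows: R1, R5, R6
Weighted sum = 350×156 + 345×283 + 470×60
  = 180435
Sum of weights = 499
Weighted mean = 180435 / 499 = 361.59319

362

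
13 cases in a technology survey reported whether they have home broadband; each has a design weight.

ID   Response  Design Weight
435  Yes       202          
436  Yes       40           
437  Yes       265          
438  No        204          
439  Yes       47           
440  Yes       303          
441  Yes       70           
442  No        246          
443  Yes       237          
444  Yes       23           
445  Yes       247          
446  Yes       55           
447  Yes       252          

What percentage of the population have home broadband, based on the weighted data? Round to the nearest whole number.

79

Sum of weights for 'Yes' = 202 + 40 + 265 + 47 + 303 + 70 + 237 + 23 + 247 + 55 + 252 = 1741
Total weight = 2191
Weighted proportion = 1741 / 2191 = 0.79461433 → 79.461433%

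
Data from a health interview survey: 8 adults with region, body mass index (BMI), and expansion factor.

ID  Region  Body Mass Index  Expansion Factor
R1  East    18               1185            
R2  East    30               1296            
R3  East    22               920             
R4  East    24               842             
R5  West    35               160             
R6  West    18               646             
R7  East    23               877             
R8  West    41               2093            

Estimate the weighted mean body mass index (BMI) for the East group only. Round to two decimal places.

23.60

East rows: R1, R2, R3, R4, R7
Weighted sum = 18×1185 + 30×1296 + 22×920 + 24×842 + 23×877
  = 120829
Sum of weights = 1185 + 1296 + 920 + 842 + 877 = 5120
Weighted mean = 120829 / 5120 = 23.599414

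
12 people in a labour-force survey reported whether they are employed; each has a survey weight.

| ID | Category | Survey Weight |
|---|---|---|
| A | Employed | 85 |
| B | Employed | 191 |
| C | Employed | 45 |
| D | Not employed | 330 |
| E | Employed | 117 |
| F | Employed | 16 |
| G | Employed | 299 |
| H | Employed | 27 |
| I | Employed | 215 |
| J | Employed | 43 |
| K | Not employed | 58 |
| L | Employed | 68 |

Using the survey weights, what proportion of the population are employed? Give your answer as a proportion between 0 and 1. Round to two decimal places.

Sum of weights for 'Employed' = 85 + 191 + 45 + 117 + 16 + 299 + 27 + 215 + 43 + 68 = 1106
Total weight = 85 + 191 + 45 + 330 + 117 + 16 + 299 + 27 + 215 + 43 + 58 + 68 = 1494
Weighted proportion = 1106 / 1494 = 0.74029451

0.74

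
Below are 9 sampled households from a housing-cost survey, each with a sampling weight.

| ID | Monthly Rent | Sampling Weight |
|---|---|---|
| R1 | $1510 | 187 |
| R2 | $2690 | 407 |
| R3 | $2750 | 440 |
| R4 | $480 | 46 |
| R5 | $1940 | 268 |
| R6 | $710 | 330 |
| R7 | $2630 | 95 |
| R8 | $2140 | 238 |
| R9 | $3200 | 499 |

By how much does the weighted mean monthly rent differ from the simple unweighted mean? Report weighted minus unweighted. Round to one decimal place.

273.1

Unweighted sum = 1510 + 2690 + 2750 + 480 + 1940 + 710 + 2630 + 2140 + 3200 = 18050
Unweighted mean = 18050 / 9 = 2005.5556
Weighted sum = 1510×187 + 2690×407 + 2750×440 + 480×46 + 1940×268 + 710×330 + 2630×95 + 2140×238 + 3200×499
  = 5719470
Sum of weights = 2510
Weighted mean = 5719470 / 2510 = 2278.6733
Difference (weighted minus unweighted) = 273.11775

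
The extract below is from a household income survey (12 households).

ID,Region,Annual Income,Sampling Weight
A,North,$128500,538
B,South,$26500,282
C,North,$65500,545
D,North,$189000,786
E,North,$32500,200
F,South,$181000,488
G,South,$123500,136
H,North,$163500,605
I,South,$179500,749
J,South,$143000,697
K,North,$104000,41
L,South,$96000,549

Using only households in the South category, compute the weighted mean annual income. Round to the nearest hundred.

137700

South rows: B, F, G, I, J, L
Weighted sum = 26500×282 + 181000×488 + 123500×136 + 179500×749 + 143000×697 + 96000×549
  = 7473000 + 88328000 + 16796000 + 134445500 + 99671000 + 52704000 = 399417500
Sum of weights = 282 + 488 + 136 + 749 + 697 + 549 = 2901
Weighted mean = 399417500 / 2901 = 137682.7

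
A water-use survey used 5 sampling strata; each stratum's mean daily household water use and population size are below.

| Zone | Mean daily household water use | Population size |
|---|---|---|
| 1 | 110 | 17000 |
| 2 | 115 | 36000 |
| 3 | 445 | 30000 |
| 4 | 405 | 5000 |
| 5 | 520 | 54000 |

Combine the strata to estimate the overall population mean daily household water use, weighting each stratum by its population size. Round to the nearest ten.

Σ Nₕ·x̄ₕ = 110×17000 + 115×36000 + 445×30000 + 405×5000 + 520×54000
  = 1870000 + 4140000 + 13350000 + 2025000 + 28080000 = 49465000
Σ Nₕ = 142000
Overall mean = 49465000 / 142000 = 348.34507

350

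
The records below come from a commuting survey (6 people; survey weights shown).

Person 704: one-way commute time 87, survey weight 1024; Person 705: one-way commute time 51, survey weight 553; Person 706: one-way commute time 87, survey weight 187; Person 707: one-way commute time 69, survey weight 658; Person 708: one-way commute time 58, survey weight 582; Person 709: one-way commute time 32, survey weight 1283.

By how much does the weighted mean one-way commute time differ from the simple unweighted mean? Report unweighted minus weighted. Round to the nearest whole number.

Unweighted sum = 87 + 51 + 87 + 69 + 58 + 32 = 384
Unweighted mean = 384 / 6 = 64
Weighted sum = 87×1024 + 51×553 + 87×187 + 69×658 + 58×582 + 32×1283
  = 89088 + 28203 + 16269 + 45402 + 33756 + 41056 = 253774
Sum of weights = 4287
Weighted mean = 253774 / 4287 = 59.196174
Difference (unweighted minus weighted) = 4.8038255

5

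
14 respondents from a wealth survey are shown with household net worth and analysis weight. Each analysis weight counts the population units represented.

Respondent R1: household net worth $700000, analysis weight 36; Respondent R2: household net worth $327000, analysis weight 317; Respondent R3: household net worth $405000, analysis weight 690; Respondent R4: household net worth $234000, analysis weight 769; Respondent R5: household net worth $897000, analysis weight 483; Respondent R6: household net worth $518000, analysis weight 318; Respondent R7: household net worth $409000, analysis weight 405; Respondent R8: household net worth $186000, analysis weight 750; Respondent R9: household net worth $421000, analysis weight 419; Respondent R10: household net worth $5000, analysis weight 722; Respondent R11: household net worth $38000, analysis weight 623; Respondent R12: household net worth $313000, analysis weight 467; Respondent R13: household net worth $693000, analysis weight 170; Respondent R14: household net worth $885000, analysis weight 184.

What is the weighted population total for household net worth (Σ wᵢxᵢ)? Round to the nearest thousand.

2121879000

Weighted total = 2121879000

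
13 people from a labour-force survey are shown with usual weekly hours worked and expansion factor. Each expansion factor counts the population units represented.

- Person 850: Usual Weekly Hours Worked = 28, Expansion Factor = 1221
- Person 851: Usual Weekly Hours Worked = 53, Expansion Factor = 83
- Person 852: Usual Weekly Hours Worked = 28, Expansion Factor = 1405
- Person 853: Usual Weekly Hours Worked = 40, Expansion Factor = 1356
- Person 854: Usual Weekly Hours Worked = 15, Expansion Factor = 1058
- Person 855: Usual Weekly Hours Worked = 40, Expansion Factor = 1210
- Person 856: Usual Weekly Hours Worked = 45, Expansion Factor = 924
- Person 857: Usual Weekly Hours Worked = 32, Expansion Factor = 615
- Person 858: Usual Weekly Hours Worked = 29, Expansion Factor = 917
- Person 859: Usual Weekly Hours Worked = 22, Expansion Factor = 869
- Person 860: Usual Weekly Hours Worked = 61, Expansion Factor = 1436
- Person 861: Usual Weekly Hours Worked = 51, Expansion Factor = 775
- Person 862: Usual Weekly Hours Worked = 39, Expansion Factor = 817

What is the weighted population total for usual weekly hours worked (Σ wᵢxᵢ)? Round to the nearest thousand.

Weighted total = 462392

462000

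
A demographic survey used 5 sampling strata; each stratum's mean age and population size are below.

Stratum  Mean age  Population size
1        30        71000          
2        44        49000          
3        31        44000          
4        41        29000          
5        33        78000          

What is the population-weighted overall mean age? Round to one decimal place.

34.7

Σ Nₕ·x̄ₕ = 30×71000 + 44×49000 + 31×44000 + 41×29000 + 33×78000
  = 2130000 + 2156000 + 1364000 + 1189000 + 2574000 = 9413000
Σ Nₕ = 271000
Overall mean = 9413000 / 271000 = 34.734317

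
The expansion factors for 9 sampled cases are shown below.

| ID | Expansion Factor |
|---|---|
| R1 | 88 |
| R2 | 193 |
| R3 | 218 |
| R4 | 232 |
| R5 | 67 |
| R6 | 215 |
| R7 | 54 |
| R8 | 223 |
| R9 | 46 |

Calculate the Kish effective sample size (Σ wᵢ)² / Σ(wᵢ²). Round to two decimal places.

Σ wᵢ = 88 + 193 + 218 + 232 + 67 + 215 + 54 + 223 + 46 = 1336
Σ wᵢ² = 7744 + 37249 + 47524 + 53824 + 4489 + 46225 + 2916 + 49729 + 2116 = 251816
n_eff = 1336² / 251816 = 1784896 / 251816 = 7.0880961

7.09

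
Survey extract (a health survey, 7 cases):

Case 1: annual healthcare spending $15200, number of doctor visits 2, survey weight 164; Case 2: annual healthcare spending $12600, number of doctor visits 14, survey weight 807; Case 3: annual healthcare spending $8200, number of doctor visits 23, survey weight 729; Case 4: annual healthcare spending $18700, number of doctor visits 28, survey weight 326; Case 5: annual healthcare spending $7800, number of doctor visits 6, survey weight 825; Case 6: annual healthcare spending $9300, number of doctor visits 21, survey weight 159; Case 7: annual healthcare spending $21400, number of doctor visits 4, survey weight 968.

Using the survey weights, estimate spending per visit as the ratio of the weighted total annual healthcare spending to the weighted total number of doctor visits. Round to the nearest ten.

Σ wᵢ·y = 15200×164 + 12600×807 + 8200×729 + 18700×326 + 7800×825 + 9300×159 + 21400×968
  = 53363900
Σ wᵢ·x = 2×164 + 14×807 + 23×729 + 28×326 + 6×825 + 21×159 + 4×968
  = 328 + 11298 + 16767 + 9128 + 4950 + 3339 + 3872 = 49682
Ratio = 53363900 / 49682 = 1074.1093

1070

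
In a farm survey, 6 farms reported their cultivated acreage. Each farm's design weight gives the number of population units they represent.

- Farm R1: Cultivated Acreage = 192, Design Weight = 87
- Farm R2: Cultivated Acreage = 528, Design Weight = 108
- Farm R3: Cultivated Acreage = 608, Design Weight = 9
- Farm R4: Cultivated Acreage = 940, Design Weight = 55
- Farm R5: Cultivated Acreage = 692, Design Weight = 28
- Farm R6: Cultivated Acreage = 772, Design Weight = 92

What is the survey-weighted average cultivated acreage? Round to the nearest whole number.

584

Weighted sum = 192×87 + 528×108 + 608×9 + 940×55 + 692×28 + 772×92
  = 16704 + 57024 + 5472 + 51700 + 19376 + 71024 = 221300
Sum of weights = 87 + 108 + 9 + 55 + 28 + 92 = 379
Weighted mean = 221300 / 379 = 583.90501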